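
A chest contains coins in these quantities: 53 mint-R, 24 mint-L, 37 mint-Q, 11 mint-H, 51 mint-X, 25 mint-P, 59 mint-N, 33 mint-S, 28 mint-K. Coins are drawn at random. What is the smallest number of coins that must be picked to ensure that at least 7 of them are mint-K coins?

In the worst case for collecting mint-K coins, every non-mint-K coin comes out first.
There are 53 + 24 + 37 + 11 + 51 + 25 + 59 + 33 = 293 non-mint-K coins altogether.
After those, each further coin must be mint-K, so 293 + 7 = 300 draws guarantee 7 mint-K coins.

300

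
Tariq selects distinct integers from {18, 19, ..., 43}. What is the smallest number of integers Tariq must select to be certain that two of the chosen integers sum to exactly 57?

Two chosen integers sum to 57 exactly when both halves of some pair {x, 57−x} with 18 ≤ x ≤ 57−x ≤ 39 are chosen — 11 such pairs.
The remaining 4 elements (those with no distinct partner in range) can never complete a 57-sum, so the worst case takes all of them and one from each pair: 4 + 11 = 15.
By pigeonhole, the 16th integer has to be the second member of some pair, so 15 + 1 = 16.

16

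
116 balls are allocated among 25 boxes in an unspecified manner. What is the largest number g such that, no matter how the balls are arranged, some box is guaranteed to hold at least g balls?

5

The 25 boxes are the holes and the 116 balls are the pigeons.
If every box held at most 4 balls, the total would be at most 25 × 4 = 100, which is less than 116.
So some box holds at least ⌈116/25⌉ = 5 balls.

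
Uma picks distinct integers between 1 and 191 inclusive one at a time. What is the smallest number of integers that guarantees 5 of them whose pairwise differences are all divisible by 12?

Integers whose pairwise differences are multiples of 12 are exactly those sharing a remainder mod 12. Pigeonhole: the 12 residue classes mod 12 are the pigeonholes.
With 48 integers one could put 4 in each residue class and have no class reach 5.
The 49th integer pushes some class to 5, so 12·4 + 1 = 49.

49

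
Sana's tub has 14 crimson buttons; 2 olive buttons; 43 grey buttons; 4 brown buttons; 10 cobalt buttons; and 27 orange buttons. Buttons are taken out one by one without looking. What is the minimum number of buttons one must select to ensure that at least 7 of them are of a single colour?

31

The 6 colours are the holes; the buttons drawn are the pigeons.
To avoid 7 of any one colour, the worst case takes at most 6 of each colour, or every button of a colour that has fewer than 6.
That gives 6 + 2 + 6 + 4 + 6 + 6 = 30 buttons with no colour reaching 7.
The next button forces some colour to 7, so 30 + 1 = 31.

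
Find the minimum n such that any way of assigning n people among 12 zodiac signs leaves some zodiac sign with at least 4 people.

37

With 36 people one could put exactly 3 in each of the 12 zodiac signs, and no zodiac sign would reach 4.
One more person must land in a zodiac sign that already has 3, giving it 4.
So 12 × 3 + 1 = 37 people are required.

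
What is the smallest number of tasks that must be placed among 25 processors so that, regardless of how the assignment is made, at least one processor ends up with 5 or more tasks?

With 100 tasks one could put exactly 4 in each of the 25 processors, and no processor would reach 5.
One more task must land in a processor that already has 4, giving it 5.
So 25 × 4 + 1 = 101 tasks are required.

101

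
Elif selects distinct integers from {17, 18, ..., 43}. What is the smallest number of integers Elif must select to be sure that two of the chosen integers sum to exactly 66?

A set avoiding the sum 66 can contain at most one of each pair {x, 66−x}, plus the 7 elements whose complement lies outside the range or equal to its own complement.
The integers 17, …, 33 (17 of them) are such a set: any two sum to at least 17+18 = 35 and at most 32+33 = 65 < 66.
Any 18th integer completes one of the 10 pairs, so 18 choices force a sum of 66.

18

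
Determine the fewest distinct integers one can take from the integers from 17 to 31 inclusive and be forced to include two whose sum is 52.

A set avoiding the sum 52 can contain at most one of each pair {x, 52−x}, plus the 5 elements whose complement lies outside the range or equal to its own complement.
The integers 17, …, 26 (10 of them) are such a set: any two sum to at least 17+18 = 35 and at most 25+26 = 51 < 52.
Any 11th integer completes one of the 5 pairs, so 11 choices force a sum of 52.

11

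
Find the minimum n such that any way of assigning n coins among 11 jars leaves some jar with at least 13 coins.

With 132 coins one could put exactly 12 in each of the 11 jars, and no jar would reach 13.
One more coin must land in a jar that already has 12, giving it 13.
So 11 × 12 + 1 = 133 coins are required.

133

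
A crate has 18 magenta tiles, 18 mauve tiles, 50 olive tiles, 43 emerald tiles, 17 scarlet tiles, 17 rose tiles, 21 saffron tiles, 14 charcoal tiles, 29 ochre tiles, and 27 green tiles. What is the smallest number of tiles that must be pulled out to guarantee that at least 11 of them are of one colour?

101

An adversary could hand out at most 10 tiles per colour: 10 + 10 + 10 + 10 + 10 + 10 + 10 + 10 + 10 + 10 = 100 tiles and still no colour has 11.
Pigeonhole: one more tile lands in a colour already at 10, so 101 draws are enough and 100 are not.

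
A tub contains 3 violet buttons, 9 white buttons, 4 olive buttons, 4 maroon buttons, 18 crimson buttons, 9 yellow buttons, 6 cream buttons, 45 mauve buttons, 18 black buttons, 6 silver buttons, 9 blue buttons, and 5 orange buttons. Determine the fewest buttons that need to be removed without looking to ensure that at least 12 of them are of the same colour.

89

An adversary could hand out at most 11 buttons per colour (9 colours run out sooner): 3 + 9 + 4 + 4 + 11 + 9 + 6 + 11 + 11 + 6 + 9 + 5 = 88 buttons and still no colour has 12.
By pigeonhole, one more button lands in a colour already at 11, so 89 draws are enough and 88 are not.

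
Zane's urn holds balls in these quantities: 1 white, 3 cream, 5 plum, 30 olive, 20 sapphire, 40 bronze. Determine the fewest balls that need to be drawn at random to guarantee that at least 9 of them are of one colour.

34

By the pigeonhole principle, put each drawn ball into a box by colour. The largest draw with every box below 9 takes min(count, 8) from each colour; colours with fewer than 8 contribute all they have.
Σ min(cᵢ, 8) = 1 + 3 + 5 + 8 + 8 + 8 = 33.
Draw number 33 + 1 = 34 must push one box to 9.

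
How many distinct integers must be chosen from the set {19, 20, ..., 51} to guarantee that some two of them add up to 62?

22

A set avoiding the sum 62 can contain at most one of each pair {x, 62−x}, plus the 9 elements whose complement lies outside the range or equal to its own complement.
The integers 31, …, 51 (21 of them) are such a set: any two sum to at least 31+32 = 63 > 62.
By pigeonhole, any 22nd integer completes one of the 12 pairs, so 22 choices force a sum of 62.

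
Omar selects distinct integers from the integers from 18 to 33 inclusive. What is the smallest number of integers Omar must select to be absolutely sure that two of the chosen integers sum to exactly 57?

12

Group the elements by complementary pair {x, 57−x}: {24,33}, {25,32}, {26,31}, …, giving 5 two-element pairs and 6 integers whose partner 57−x falls outside [18,33].
Treating each of those 11 groups as a pigeonhole, one can pick one integer per group — 11 integers — with no two summing to 57.
The 12th integer lands in an occupied pair, forcing a sum of 57.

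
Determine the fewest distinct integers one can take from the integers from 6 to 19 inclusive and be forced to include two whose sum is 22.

10

Two chosen integers sum to 22 exactly when both halves of some pair {x, 22−x} with 6 ≤ x ≤ 22−x ≤ 16 are chosen — 5 such pairs.
The remaining 4 elements (those with no distinct partner in range) can never complete a 22-sum, so the worst case takes all of them and one from each pair: 4 + 5 = 9.
The 10th integer has to be the second member of some pair, so 9 + 1 = 10.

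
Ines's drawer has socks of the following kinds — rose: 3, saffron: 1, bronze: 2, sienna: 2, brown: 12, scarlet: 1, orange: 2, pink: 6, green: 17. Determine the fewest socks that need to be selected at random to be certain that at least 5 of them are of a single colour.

An adversary could hand out at most 4 socks per colour (6 colours run out sooner): 3 + 1 + 2 + 2 + 4 + 1 + 2 + 4 + 4 = 23 socks and still no colour has 5.
By pigeonhole, one more sock lands in a colour already at 4, so 24 draws are enough and 23 are not.

24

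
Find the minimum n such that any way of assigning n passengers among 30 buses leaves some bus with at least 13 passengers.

361

With 360 passengers one could put exactly 12 in each of the 30 buses, and no bus would reach 13.
By the pigeonhole principle, one more passenger must land in a bus that already has 12, giving it 13.
So 30 × 12 + 1 = 361 passengers are required.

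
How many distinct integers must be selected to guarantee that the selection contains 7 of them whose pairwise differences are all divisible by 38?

Integers whose pairwise differences are multiples of 38 are exactly those sharing a remainder mod 38. By pigeonhole, the 38 residue classes mod 38 are the pigeonholes.
With 228 integers one could put 6 in each residue class and have no class reach 7.
The 229th integer pushes some class to 7, so 38·6 + 1 = 229.

229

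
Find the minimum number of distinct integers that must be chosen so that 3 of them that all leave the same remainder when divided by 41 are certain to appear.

By the pigeonhole principle, the 41 residue classes mod 41 are the pigeonholes.
With 82 integers one could put 2 in each residue class and have no class reach 3.
The 83rd integer pushes some class to 3, so 41·2 + 1 = 83.

83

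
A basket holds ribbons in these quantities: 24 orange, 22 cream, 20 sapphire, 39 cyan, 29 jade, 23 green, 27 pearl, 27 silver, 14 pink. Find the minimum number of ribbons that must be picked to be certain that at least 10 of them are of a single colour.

By the pigeonhole principle, put each drawn ribbon into a box by colour. The largest draw with every box below 10 takes min(count, 9) from each colour.
Σ min(cᵢ, 9) = 9 + 9 + 9 + 9 + 9 + 9 + 9 + 9 + 9 = 81.
Draw number 81 + 1 = 82 must push one box to 10.

82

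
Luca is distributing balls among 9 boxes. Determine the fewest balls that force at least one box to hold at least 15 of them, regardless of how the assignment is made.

127

With 126 balls one could put exactly 14 in each of the 9 boxes, and no box would reach 15.
One more ball must land in a box that already has 14, giving it 15.
So 9 × 14 + 1 = 127 balls are required.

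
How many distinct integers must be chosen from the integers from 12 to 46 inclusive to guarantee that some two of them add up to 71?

25

Group the elements by complementary pair {x, 71−x}: {25,46}, {26,45}, {27,44}, …, giving 11 two-element pairs and 13 integers whose partner 71−x falls outside [12,46].
By pigeonhole, treating each of those 24 groups as a pigeonhole, one can pick one integer per group — 24 integers — with no two summing to 71.
The 25th integer lands in an occupied pair, forcing a sum of 71.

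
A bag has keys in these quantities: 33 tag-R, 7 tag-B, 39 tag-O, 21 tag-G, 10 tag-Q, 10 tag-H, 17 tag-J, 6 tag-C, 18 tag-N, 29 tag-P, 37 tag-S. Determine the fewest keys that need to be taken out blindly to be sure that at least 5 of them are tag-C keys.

In the worst case for collecting tag-C keys, every non-tag-C key comes out first.
There are 33 + 7 + 39 + 21 + 10 + 10 + 17 + 18 + 29 + 37 = 221 non-tag-C keys altogether.
After those, each further key must be tag-C, so 221 + 5 = 226 draws guarantee 5 tag-C keys.

226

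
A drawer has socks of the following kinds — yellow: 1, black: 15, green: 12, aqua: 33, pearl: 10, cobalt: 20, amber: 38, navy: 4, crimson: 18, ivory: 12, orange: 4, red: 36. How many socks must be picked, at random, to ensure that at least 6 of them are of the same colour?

An adversary could hand out at most 5 socks per colour (yellow, navy, orange run out sooner): 1 + 5 + 5 + 5 + 5 + 5 + 5 + 4 + 5 + 5 + 4 + 5 = 54 socks and still no colour has 6.
By the pigeonhole principle, one more sock lands in a colour already at 5, so 55 draws are enough and 54 are not.

55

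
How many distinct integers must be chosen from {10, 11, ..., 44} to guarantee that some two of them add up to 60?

Group the elements by complementary pair {x, 60−x}: {16,44}, {17,43}, {18,42}, …, giving 14 two-element pairs, the single value 30 (it cannot pair with itself since the integers are distinct), and 6 integers whose partner 60−x falls outside [10,44].
By pigeonhole, treating each of those 21 groups as a pigeonhole, one can pick one integer per group — 21 integers — with no two summing to 60.
The 22nd integer lands in an occupied pair, forcing a sum of 60.

22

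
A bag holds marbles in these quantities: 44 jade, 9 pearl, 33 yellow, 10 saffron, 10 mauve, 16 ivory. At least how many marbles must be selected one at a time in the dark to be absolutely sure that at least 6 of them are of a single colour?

31

An adversary could hand out at most 5 marbles per colour: 5 + 5 + 5 + 5 + 5 + 5 = 30 marbles and still no colour has 6.
One more marble lands in a colour already at 5, so 31 draws are enough and 30 are not.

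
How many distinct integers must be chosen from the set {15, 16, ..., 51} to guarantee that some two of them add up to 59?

23

Two chosen integers sum to 59 exactly when both halves of some pair {x, 59−x} with 15 ≤ x ≤ 59−x ≤ 44 are chosen — 15 such pairs.
The remaining 7 elements (those with no distinct partner in range) can never complete a 59-sum, so the worst case takes all of them and one from each pair: 7 + 15 = 22.
The 23rd integer has to be the second member of some pair, so 22 + 1 = 23.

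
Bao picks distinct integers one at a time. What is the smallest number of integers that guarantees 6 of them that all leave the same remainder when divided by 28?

141

By the pigeonhole principle, the 28 residue classes mod 28 are the pigeonholes.
With 140 integers one could put 5 in each residue class and have no class reach 6.
The 141st integer pushes some class to 6, so 28·5 + 1 = 141.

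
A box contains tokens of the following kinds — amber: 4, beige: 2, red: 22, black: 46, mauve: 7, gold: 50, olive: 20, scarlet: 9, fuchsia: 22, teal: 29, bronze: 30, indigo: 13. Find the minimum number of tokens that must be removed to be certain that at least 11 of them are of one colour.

Put each drawn token into a box by colour. The largest draw with every box below 11 takes min(count, 10) from each colour; colours with fewer than 10 contribute all they have.
Σ min(cᵢ, 10) = 4 + 2 + 10 + 10 + 7 + 10 + 10 + 9 + 10 + 10 + 10 + 10 = 102.
Draw number 102 + 1 = 103 must push one box to 11.

103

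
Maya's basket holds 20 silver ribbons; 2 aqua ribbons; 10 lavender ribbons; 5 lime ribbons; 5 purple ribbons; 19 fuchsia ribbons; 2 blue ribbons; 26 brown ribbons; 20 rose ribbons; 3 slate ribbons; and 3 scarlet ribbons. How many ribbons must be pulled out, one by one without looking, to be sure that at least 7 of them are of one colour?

Put each drawn ribbon into a box by colour. The largest draw with every box below 7 takes min(count, 6) from each colour; colours with fewer than 6 contribute all they have.
Σ min(cᵢ, 6) = 6 + 2 + 6 + 5 + 5 + 6 + 2 + 6 + 6 + 3 + 3 = 50.
Draw number 50 + 1 = 51 must push one box to 7.

51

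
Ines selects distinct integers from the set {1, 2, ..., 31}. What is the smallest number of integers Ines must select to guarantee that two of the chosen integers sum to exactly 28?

19

Group the elements by complementary pair {x, 28−x}: {1,27}, {2,26}, {3,25}, …, giving 13 two-element pairs, the single value 14 (it cannot pair with itself since the integers are distinct), and 4 integers whose partner 28−x falls outside [1,31].
Pigeonhole: treating each of those 18 groups as a pigeonhole, one can pick one integer per group — 18 integers — with no two summing to 28.
The 19th integer lands in an occupied pair, forcing a sum of 28.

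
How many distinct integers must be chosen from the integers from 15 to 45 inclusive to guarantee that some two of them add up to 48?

A set avoiding the sum 48 can contain at most one of each pair {x, 48−x}, plus the 13 elements whose complement lies outside the range or equal to its own complement.
The integers 24, …, 45 (22 of them) are such a set: any two sum to at least 24+25 = 49 > 48.
Any 23rd integer completes one of the 9 pairs, so 23 choices force a sum of 48.

23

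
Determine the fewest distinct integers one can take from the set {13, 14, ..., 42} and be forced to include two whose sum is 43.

22

Two chosen integers sum to 43 exactly when both halves of some pair {x, 43−x} with 13 ≤ x ≤ 43−x ≤ 30 are chosen — 9 such pairs.
The remaining 12 elements (those with no distinct partner in range) can never complete a 43-sum, so the worst case takes all of them and one from each pair: 12 + 9 = 21.
Pigeonhole: the 22nd integer has to be the second member of some pair, so 21 + 1 = 22.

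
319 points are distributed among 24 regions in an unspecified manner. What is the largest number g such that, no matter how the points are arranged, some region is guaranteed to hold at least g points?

14

The 24 regions are the holes and the 319 points are the pigeons.
If every region held at most 13 points, the total would be at most 24 × 13 = 312, which is less than 319.
So some region holds at least ⌈319/24⌉ = 14 points.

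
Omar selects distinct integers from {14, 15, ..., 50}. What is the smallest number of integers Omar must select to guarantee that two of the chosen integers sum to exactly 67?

Group the elements by complementary pair {x, 67−x}: {17,50}, {18,49}, {19,48}, …, giving 17 two-element pairs and 3 integers whose partner 67−x falls outside [14,50].
By the pigeonhole principle, treating each of those 20 groups as a pigeonhole, one can pick one integer per group — 20 integers — with no two summing to 67.
The 21st integer lands in an occupied pair, forcing a sum of 67.

21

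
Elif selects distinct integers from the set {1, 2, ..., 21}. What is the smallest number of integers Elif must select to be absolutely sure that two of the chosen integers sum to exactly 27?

14

Two chosen integers sum to 27 exactly when both halves of some pair {x, 27−x} with 6 ≤ x ≤ 27−x ≤ 21 are chosen — 8 such pairs.
The remaining 5 elements (those with no distinct partner in range) can never complete a 27-sum, so the worst case takes all of them and one from each pair: 5 + 8 = 13.
The 14th integer has to be the second member of some pair, so 13 + 1 = 14.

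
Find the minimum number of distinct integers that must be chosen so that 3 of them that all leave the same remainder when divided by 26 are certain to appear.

Pigeonhole: the 26 residue classes mod 26 are the pigeonholes.
With 52 integers one could put 2 in each residue class and have no class reach 3.
The 53rd integer pushes some class to 3, so 26·2 + 1 = 53.

53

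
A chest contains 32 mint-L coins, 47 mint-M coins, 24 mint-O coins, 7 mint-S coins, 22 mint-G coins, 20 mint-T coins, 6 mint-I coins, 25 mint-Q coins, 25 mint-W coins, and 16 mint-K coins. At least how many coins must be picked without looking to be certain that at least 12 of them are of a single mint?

An adversary could hand out at most 11 coins per mint (mint-S, mint-I run out sooner): 11 + 11 + 11 + 7 + 11 + 11 + 6 + 11 + 11 + 11 = 101 coins and still no mint has 12.
One more coin lands in a mint already at 11, so 102 draws are enough and 101 are not.

102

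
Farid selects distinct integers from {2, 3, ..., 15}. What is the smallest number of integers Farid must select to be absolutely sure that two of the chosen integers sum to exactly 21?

Group the elements by complementary pair {x, 21−x}: {6,15}, {7,14}, {8,13}, …, giving 5 two-element pairs and 4 integers whose partner 21−x falls outside [2,15].
Treating each of those 9 groups as a pigeonhole, one can pick one integer per group — 9 integers — with no two summing to 21.
The 10th integer lands in an occupied pair, forcing a sum of 21.

10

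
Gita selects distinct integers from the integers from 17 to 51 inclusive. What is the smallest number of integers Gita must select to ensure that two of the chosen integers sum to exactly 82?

Two chosen integers sum to 82 exactly when both halves of some pair {x, 82−x} with 31 ≤ x ≤ 82−x ≤ 51 are chosen — 10 such pairs.
The remaining 15 elements (those with no distinct partner in range) can never complete a 82-sum, so the worst case takes all of them and one from each pair: 15 + 10 = 25.
The 26th integer has to be the second member of some pair, so 25 + 1 = 26.

26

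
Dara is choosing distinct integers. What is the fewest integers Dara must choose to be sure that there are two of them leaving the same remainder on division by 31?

32

By the pigeonhole principle, the 31 residue classes mod 31 are the pigeonholes.
With 31 integers one could put 1 in each residue class and have no class reach 2.
The 32nd integer pushes some class to 2, so 31·1 + 1 = 32.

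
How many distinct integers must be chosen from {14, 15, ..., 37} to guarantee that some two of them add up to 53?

14

Two chosen integers sum to 53 exactly when both halves of some pair {x, 53−x} with 16 ≤ x ≤ 53−x ≤ 37 are chosen — 11 such pairs.
The remaining 2 elements (those with no distinct partner in range) can never complete a 53-sum, so the worst case takes all of them and one from each pair: 2 + 11 = 13.
By pigeonhole, the 14th integer has to be the second member of some pair, so 13 + 1 = 14.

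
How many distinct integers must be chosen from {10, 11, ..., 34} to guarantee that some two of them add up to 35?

18

A set avoiding the sum 35 can contain at most one of each pair {x, 35−x}, plus the 9 elements whose complement lies outside the range.
The integers 18, …, 34 (17 of them) are such a set: any two sum to at least 18+19 = 37 > 35.
By the pigeonhole principle, any 18th integer completes one of the 8 pairs, so 18 choices force a sum of 35.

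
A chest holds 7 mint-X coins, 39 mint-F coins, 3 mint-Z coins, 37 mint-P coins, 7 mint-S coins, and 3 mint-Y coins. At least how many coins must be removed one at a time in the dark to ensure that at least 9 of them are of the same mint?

37

An adversary could hand out at most 8 coins per mint (4 mints run out sooner): 7 + 8 + 3 + 8 + 7 + 3 = 36 coins and still no mint has 9.
Pigeonhole: one more coin lands in a mint already at 8, so 37 draws are enough and 36 are not.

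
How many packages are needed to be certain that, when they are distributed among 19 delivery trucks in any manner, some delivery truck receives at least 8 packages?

With 133 packages one could put exactly 7 in each of the 19 delivery trucks, and no delivery truck would reach 8.
One more package must land in a delivery truck that already has 7, giving it 8.
So 19 × 7 + 1 = 134 packages are required.

134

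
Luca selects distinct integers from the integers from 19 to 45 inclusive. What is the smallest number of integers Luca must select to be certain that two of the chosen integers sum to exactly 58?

Group the elements by complementary pair {x, 58−x}: {19,39}, {20,38}, {21,37}, …, giving 10 two-element pairs, the single value 29 (it cannot pair with itself since the integers are distinct), and 6 integers whose partner 58−x falls outside [19,45].
Treating each of those 17 groups as a pigeonhole, one can pick one integer per group — 17 integers — with no two summing to 58.
The 18th integer lands in an occupied pair, forcing a sum of 58.

18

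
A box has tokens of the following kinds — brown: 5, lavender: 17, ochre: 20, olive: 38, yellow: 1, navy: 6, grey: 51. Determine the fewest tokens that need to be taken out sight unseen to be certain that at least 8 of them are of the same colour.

41

By pigeonhole, the 7 colours are the holes; the tokens drawn are the pigeons.
To avoid 8 of any one colour, the worst case takes at most 7 of each colour, or every token of a colour that has fewer than 7.
That gives 5 + 7 + 7 + 7 + 1 + 6 + 7 = 40 tokens with no colour reaching 8.
The next token forces some colour to 8, so 40 + 1 = 41.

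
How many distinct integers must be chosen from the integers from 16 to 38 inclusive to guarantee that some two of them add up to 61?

16

Two chosen integers sum to 61 exactly when both halves of some pair {x, 61−x} with 23 ≤ x ≤ 61−x ≤ 38 are chosen — 8 such pairs.
The remaining 7 elements (those with no distinct partner in range) can never complete a 61-sum, so the worst case takes all of them and one from each pair: 7 + 8 = 15.
Pigeonhole: the 16th integer has to be the second member of some pair, so 15 + 1 = 16.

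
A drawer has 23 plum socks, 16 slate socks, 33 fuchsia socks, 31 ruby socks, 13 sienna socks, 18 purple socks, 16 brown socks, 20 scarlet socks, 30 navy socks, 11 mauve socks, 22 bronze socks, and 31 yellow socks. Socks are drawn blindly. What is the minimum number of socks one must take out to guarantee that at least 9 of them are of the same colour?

97

An adversary could hand out at most 8 socks per colour: 8 + 8 + 8 + 8 + 8 + 8 + 8 + 8 + 8 + 8 + 8 + 8 = 96 socks and still no colour has 9.
By the pigeonhole principle, one more sock lands in a colour already at 8, so 97 draws are enough and 96 are not.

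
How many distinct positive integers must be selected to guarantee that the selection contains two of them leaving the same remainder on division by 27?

28

Pigeonhole: the 27 residue classes mod 27 are the pigeonholes.
With 27 integers one could put 1 in each residue class and have no class reach 2.
The 28th integer pushes some class to 2, so 27·1 + 1 = 28.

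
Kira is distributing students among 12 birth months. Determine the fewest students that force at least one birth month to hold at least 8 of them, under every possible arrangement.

With 84 students one could put exactly 7 in each of the 12 birth months, and no birth month would reach 8.
By pigeonhole, one more student must land in a birth month that already has 7, giving it 8.
So 12 × 7 + 1 = 85 students are required.

85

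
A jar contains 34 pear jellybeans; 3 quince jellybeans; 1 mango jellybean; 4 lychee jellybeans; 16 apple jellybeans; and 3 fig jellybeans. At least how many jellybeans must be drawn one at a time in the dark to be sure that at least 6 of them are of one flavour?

Pigeonhole: put each drawn jellybean into a box by flavour. The largest draw with every box below 6 takes min(count, 5) from each flavour; flavours with fewer than 5 contribute all they have.
Σ min(cᵢ, 5) = 5 + 3 + 1 + 4 + 5 + 3 = 21.
Draw number 21 + 1 = 22 must push one box to 6.

22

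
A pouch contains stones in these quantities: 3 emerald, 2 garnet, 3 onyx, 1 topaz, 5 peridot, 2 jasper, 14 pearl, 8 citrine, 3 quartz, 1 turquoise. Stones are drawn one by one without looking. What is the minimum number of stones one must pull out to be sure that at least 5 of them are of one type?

An adversary could hand out at most 4 stones per type (7 types run out sooner): 3 + 2 + 3 + 1 + 4 + 2 + 4 + 4 + 3 + 1 = 27 stones and still no type has 5.
By the pigeonhole principle, one more stone lands in a type already at 4, so 28 draws are enough and 27 are not.

28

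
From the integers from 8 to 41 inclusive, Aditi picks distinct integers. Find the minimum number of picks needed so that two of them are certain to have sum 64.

A set avoiding the sum 64 can contain at most one of each pair {x, 64−x}, plus the 16 elements whose complement lies outside the range or equal to its own complement.
The integers 8, …, 32 (25 of them) are such a set: any two sum to at least 8+9 = 17 and at most 31+32 = 63 < 64.
Any 26th integer completes one of the 9 pairs, so 26 choices force a sum of 64.

26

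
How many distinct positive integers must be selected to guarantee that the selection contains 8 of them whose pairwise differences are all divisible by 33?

Integers whose pairwise differences are multiples of 33 are exactly those sharing a remainder mod 33. By pigeonhole, the 33 residue classes mod 33 are the pigeonholes.
With 231 integers one could put 7 in each residue class and have no class reach 8.
The 232nd integer pushes some class to 8, so 33·7 + 1 = 232.

232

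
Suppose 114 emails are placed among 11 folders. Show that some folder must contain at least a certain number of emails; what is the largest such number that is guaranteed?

The 11 folders are the holes and the 114 emails are the pigeons.
If every folder held at most 10 emails, the total would be at most 11 × 10 = 110, which is less than 114.
So some folder holds at least ⌈114/11⌉ = 11 emails.

11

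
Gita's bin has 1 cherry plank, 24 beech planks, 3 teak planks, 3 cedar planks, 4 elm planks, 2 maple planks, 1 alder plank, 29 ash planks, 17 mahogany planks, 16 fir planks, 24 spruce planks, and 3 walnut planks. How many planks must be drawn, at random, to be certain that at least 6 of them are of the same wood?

43

By the pigeonhole principle, the 12 woods are the holes; the planks drawn are the pigeons.
To avoid 6 of any one wood, the worst case takes at most 5 of each wood, or every plank of a wood that has fewer than 5.
That gives 1 + 5 + 3 + 3 + 4 + 2 + 1 + 5 + 5 + 5 + 5 + 3 = 42 planks with no wood reaching 6.
The next plank forces some wood to 6, so 42 + 1 = 43.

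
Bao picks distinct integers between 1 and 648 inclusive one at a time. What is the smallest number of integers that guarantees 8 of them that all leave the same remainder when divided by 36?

Pigeonhole: the 36 residue classes mod 36 are the pigeonholes.
With 252 integers one could put 7 in each residue class and have no class reach 8.
The 253rd integer pushes some class to 8, so 36·7 + 1 = 253.

253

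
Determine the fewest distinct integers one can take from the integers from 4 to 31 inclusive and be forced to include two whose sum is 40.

Two chosen integers sum to 40 exactly when both halves of some pair {x, 40−x} with 9 ≤ x ≤ 40−x ≤ 31 are chosen — 11 such pairs.
The remaining 6 elements (those with no distinct partner in range) can never complete a 40-sum, so the worst case takes all of them and one from each pair: 6 + 11 = 17.
By pigeonhole, the 18th integer has to be the second member of some pair, so 17 + 1 = 18.

18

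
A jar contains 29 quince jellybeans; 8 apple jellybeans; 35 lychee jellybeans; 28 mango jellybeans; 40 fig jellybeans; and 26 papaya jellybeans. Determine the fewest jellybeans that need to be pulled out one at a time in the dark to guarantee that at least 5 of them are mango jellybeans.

143

In the worst case for collecting mango jellybeans, every non-mango jellybean comes out first.
There are 29 + 8 + 35 + 40 + 26 = 138 non-mango jellybeans altogether.
After those, each further jellybean must be mango, so 138 + 5 = 143 draws guarantee 5 mango jellybeans.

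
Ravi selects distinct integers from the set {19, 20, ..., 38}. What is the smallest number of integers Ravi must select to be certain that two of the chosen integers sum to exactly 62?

14

Two chosen integers sum to 62 exactly when both halves of some pair {x, 62−x} with 24 ≤ x ≤ 62−x ≤ 38 are chosen — 7 such pairs.
The remaining 6 elements (those with no distinct partner in range) can never complete a 62-sum, so the worst case takes all of them and one from each pair: 6 + 7 = 13.
By pigeonhole, the 14th integer has to be the second member of some pair, so 13 + 1 = 14.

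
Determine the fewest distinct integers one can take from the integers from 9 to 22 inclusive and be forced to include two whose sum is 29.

9

A set avoiding the sum 29 can contain at most one of each pair {x, 29−x}, plus the 2 elements whose complement lies outside the range.
The integers 15, …, 22 (8 of them) are such a set: any two sum to at least 15+16 = 31 > 29.
By pigeonhole, any 9th integer completes one of the 6 pairs, so 9 choices force a sum of 29.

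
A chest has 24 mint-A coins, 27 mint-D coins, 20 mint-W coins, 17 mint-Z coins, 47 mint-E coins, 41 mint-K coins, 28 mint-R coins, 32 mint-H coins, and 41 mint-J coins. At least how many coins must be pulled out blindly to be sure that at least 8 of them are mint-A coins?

In the worst case for collecting mint-A coins, every non-mint-A coin comes out first.
There are 27 + 20 + 17 + 47 + 41 + 28 + 32 + 41 = 253 non-mint-A coins altogether.
After those, each further coin must be mint-A, so 253 + 8 = 261 draws guarantee 8 mint-A coins.

261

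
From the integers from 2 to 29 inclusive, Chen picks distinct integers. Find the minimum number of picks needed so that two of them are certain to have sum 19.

21

Two chosen integers sum to 19 exactly when both halves of some pair {x, 19−x} with 2 ≤ x ≤ 19−x ≤ 17 are chosen — 8 such pairs.
The remaining 12 elements (those with no distinct partner in range) can never complete a 19-sum, so the worst case takes all of them and one from each pair: 12 + 8 = 20.
By the pigeonhole principle, the 21st integer has to be the second member of some pair, so 20 + 1 = 21.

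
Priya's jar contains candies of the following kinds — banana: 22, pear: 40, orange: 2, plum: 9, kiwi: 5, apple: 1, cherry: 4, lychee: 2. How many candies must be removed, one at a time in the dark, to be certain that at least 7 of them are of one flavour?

The 8 flavours are the holes; the candies drawn are the pigeons.
To avoid 7 of any one flavour, the worst case takes at most 6 of each flavour, or every candy of a flavour that has fewer than 6.
That gives 6 + 6 + 2 + 6 + 5 + 1 + 4 + 2 = 32 candies with no flavour reaching 7.
The next candy forces some flavour to 7, so 32 + 1 = 33.

33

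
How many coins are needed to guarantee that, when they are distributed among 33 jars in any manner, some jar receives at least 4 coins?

With 99 coins one could put exactly 3 in each of the 33 jars, and no jar would reach 4.
By pigeonhole, one more coin must land in a jar that already has 3, giving it 4.
So 33 × 3 + 1 = 100 coins are required.

100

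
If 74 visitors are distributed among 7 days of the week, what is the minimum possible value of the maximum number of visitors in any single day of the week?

Pigeonhole: the 7 days of the week are the holes and the 74 visitors are the pigeons.
If every day of the week held at most 10 visitors, the total would be at most 7 × 10 = 70, which is less than 74.
So some day of the week holds at least ⌈74/7⌉ = 11 visitors.

11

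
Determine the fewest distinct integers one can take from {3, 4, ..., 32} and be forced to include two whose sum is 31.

A set avoiding the sum 31 can contain at most one of each pair {x, 31−x}, plus the 4 elements whose complement lies outside the range.
The integers 16, …, 32 (17 of them) are such a set: any two sum to at least 16+17 = 33 > 31.
Any 18th integer completes one of the 13 pairs, so 18 choices force a sum of 31.

18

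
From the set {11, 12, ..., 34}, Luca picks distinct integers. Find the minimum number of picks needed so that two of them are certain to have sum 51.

Two chosen integers sum to 51 exactly when both halves of some pair {x, 51−x} with 17 ≤ x ≤ 51−x ≤ 34 are chosen — 9 such pairs.
The remaining 6 elements (those with no distinct partner in range) can never complete a 51-sum, so the worst case takes all of them and one from each pair: 6 + 9 = 15.
The 16th integer has to be the second member of some pair, so 15 + 1 = 16.

16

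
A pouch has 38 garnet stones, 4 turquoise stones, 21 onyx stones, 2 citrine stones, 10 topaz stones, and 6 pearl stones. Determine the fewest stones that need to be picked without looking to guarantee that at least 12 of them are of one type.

45

Put each drawn stone into a box by type. The largest draw with every box below 12 takes min(count, 11) from each type; types with fewer than 11 contribute all they have.
Σ min(cᵢ, 11) = 11 + 4 + 11 + 2 + 10 + 6 = 44.
Draw number 44 + 1 = 45 must push one box to 12.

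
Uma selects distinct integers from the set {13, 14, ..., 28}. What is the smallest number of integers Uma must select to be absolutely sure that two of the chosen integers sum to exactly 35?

Group the elements by complementary pair {x, 35−x}: {13,22}, {14,21}, {15,20}, …, giving 5 two-element pairs and 6 integers whose partner 35−x falls outside [13,28].
Treating each of those 11 groups as a pigeonhole, one can pick one integer per group — 11 integers — with no two summing to 35.
The 12th integer lands in an occupied pair, forcing a sum of 35.

12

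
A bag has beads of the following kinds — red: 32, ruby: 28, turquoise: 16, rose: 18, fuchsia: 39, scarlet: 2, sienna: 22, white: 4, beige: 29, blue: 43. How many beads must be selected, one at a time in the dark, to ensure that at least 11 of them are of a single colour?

87

An adversary could hand out at most 10 beads per colour (scarlet, white run out sooner): 10 + 10 + 10 + 10 + 10 + 2 + 10 + 4 + 10 + 10 = 86 beads and still no colour has 11.
One more bead lands in a colour already at 10, so 87 draws are enough and 86 are not.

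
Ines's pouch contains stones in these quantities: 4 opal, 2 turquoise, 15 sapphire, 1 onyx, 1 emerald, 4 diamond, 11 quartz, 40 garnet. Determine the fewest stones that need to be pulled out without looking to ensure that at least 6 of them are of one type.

Put each drawn stone into a box by type. The largest draw with every box below 6 takes min(count, 5) from each type; types with fewer than 5 contribute all they have.
Σ min(cᵢ, 5) = 4 + 2 + 5 + 1 + 1 + 4 + 5 + 5 = 27.
Draw number 27 + 1 = 28 must push one box to 6.

28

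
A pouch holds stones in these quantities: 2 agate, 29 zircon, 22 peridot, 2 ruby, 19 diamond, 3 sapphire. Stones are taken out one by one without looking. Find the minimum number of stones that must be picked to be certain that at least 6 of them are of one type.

An adversary could hand out at most 5 stones per type (agate, ruby, sapphire run out sooner): 2 + 5 + 5 + 2 + 5 + 3 = 22 stones and still no type has 6.
One more stone lands in a type already at 5, so 23 draws are enough and 22 are not.

23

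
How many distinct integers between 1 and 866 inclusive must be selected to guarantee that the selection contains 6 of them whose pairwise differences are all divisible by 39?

196

Integers whose pairwise differences are multiples of 39 are exactly those sharing a remainder mod 39. The 39 residue classes mod 39 are the pigeonholes.
With 195 integers one could put 5 in each residue class and have no class reach 6.
The 196th integer pushes some class to 6, so 39·5 + 1 = 196.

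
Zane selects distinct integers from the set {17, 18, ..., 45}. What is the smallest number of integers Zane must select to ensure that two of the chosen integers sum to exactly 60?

Group the elements by complementary pair {x, 60−x}: {17,43}, {18,42}, {19,41}, …, giving 13 two-element pairs, the single value 30 (it cannot pair with itself since the integers are distinct), and 2 integers whose partner 60−x falls outside [17,45].
By pigeonhole, treating each of those 16 groups as a pigeonhole, one can pick one integer per group — 16 integers — with no two summing to 60.
The 17th integer lands in an occupied pair, forcing a sum of 60.

17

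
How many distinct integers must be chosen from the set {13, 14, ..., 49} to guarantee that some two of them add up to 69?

23

Group the elements by complementary pair {x, 69−x}: {20,49}, {21,48}, {22,47}, …, giving 15 two-element pairs and 7 integers whose partner 69−x falls outside [13,49].
Treating each of those 22 groups as a pigeonhole, one can pick one integer per group — 22 integers — with no two summing to 69.
The 23rd integer lands in an occupied pair, forcing a sum of 69.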